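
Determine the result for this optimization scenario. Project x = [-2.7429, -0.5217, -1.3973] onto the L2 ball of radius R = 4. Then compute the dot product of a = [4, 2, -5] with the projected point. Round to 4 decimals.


Step 1: Compute ||x|| (intermediates to 6 decimals).
||x|| = sqrt((-2.7429)^2 + (-0.5217)^2 + (-1.3973)^2) = 3.122198
Step 2: Project.
Since ||x|| <= R, proj = x (no scaling needed).
proj(x) = [-2.7429, -0.5217, -1.3973]
Step 3: Dot product.
a^T * proj(x) = 4*(-2.7429) + 2*(-0.5217) - 5*(-1.3973) = -5.0285


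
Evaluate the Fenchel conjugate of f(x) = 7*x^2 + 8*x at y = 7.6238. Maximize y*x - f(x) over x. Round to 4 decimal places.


f*(y) = sup_x {y*x - a*x^2 - b*x} = sup_x {(y-b)*x - a*x^2}
FOC: (y - b) - 2a*x = 0 => x* = (y - b)/(2a)
x* = (7.6238 - 8)/(2*7) = -0.0269
f*(7.6238) = (y-b)^2/(4a) = (7.6238 - 8)^2/(4*7)
= 0.1415/28 = 0.0051


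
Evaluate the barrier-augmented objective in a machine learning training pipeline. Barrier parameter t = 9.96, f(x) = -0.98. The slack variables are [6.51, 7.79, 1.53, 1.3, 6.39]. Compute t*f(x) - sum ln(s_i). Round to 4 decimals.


Step 1: Compute log-barrier.
ln values: [1.8733, 2.0528, 0.4253, 0.2624, 1.8547]
phi = -(1.8733 + 2.0528 + 0.4253 + 0.2624 + 1.8547) = -6.4685
Step 2: Compute augmented objective.
t*f(x) = 9.96*-0.98 = -9.7608
Total = -9.7608 - 6.4685 = -16.2293


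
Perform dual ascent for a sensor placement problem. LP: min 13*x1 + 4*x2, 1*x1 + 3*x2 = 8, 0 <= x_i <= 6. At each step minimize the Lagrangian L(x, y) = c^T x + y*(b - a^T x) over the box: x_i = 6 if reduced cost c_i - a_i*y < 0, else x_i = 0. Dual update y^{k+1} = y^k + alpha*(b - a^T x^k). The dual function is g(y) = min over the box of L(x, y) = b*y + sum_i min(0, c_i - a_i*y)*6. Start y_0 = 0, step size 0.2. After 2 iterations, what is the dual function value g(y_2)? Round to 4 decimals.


Dual ascent for LP: min 13*x1 + 4*x2, 1*x1 + 3*x2 = 8, 0 <= x_i <= 6
Step 1: y^k = 0.0, reduced costs: (13.0, 4.0)
  x^k = (0.0, 0.0), subgradient = b - a^T x = 8.0
  y^{k+1} = 0.0 + 0.2*8.0 = 1.6
Step 2: y^k = 1.6, reduced costs: (11.4, -0.8)
  x^k = (0.0, 6.0), subgradient = b - a^T x = -10.0
  y^{k+1} = 1.6 + 0.2*-10.0 = -0.4
Dual objective at y_2 = -0.4: reduced costs (13.4, 5.2), box minimizer x = (0.0, 0.0)
g(y_2) = b*y + (c1 - a1*y)*x1 + (c2 - a2*y)*x2 = 8*(-0.4) + 13.4*0.0 + 5.2*0.0 = -3.2 + 0.0 + 0.0 = -3.2


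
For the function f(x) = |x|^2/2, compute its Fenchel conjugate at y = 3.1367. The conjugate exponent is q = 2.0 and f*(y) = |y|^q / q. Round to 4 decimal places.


The conjugate exponent q satisfies 1/p + 1/q = 1.
p = 2, so q = 2/(2 - 1) = 2.0
|y|^q = 3.1367^2.0 = 9.8389
f*(3.1367) = 9.8389 / 2.0 = 4.9194


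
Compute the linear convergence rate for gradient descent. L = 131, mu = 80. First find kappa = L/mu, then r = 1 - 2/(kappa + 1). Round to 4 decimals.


Step 1: Compute the condition number.
kappa = L/mu = 131/80 = 1.6375
Step 2: Compute the convergence rate.
r = 1 - 2/(kappa + 1) = 1 - 2*mu/(L + mu) = (L - mu)/(L + mu) = 51/211 = 0.2417


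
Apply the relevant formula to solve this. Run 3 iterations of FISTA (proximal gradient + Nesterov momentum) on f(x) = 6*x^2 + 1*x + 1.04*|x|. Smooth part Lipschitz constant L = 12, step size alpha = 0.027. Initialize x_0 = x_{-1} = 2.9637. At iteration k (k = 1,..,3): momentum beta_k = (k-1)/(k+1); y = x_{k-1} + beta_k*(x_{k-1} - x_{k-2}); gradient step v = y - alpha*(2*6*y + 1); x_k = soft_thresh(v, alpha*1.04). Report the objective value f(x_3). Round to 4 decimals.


FISTA on f(x) = 6*x^2 + 1*x + 1.04*|x|
L = 12, alpha = 0.027
Iteration 1: beta = 0.0, y = 2.9637 + 0.0*(2.9637 - 2.9637) = 2.9637
  grad(y) = 36.5644, v = y - alpha*grad = 1.9765
  prox(v) = soft_thresh(1.9765, 0.0281) = 1.9484
Iteration 2: beta = 0.3333, y = 1.9484 + 0.3333*(1.9484 - 2.9637) = 1.6099
  grad(y) = 20.3193, v = y - alpha*grad = 1.0613
  prox(v) = soft_thresh(1.0613, 0.0281) = 1.0332
Iteration 3: beta = 0.5, y = 1.0332 + 0.5*(1.0332 - 1.9484) = 0.5757
  grad(y) = 7.908, v = y - alpha*grad = 0.3622
  prox(v) = soft_thresh(0.3622, 0.0281) = 0.3341
f(x_3) = 6*0.3341^2 + 1*0.3341 + 1.04*|0.3341| = 1.3511


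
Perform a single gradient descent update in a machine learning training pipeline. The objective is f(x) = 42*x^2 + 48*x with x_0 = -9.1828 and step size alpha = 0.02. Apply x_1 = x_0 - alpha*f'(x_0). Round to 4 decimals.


We compute the gradient at x_0 and apply the update.
f'(x) = 84*x + 48
f'(-9.1828) = 84*-9.1828 + 48 = -723.3552
x_1 = -9.1828 - 0.02*-723.3552 = 5.2843


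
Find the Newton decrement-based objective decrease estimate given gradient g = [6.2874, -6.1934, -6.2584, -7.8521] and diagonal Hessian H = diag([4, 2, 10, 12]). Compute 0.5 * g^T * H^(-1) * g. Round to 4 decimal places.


Step 1: H is diagonal, so H^(-1) * g = [1.5719, -3.0967, -0.6258, -0.6543].
Step 2: g^T H^(-1) g = sum_i g_i^2 / H_ii
  = (6.2874)^2/4 + (-6.1934)^2/2 + (-6.2584)^2/10 + (-7.8521)^2/12
  = 9.8828 + 19.1791 + 3.9168 + 5.138 = 38.1167
Step 3: Objective decrease = 0.5 * g^T H^(-1) g = 19.0583


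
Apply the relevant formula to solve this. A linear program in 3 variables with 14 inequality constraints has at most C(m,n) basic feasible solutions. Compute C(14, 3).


Each vertex corresponds to some choice of n active constraints out of m, so the number of vertices is at most C(m, n) = m! / (n!(m-n)!).
m = 14, n = 3
Numerator: 14 * 13 * 12
Denominator: 3! = 6
C(14, 3) = 364


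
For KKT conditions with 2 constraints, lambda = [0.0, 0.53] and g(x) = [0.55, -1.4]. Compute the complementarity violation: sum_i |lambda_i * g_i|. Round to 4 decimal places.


KKT complementary slackness check:
lambda_1 * g_1 = 0.0 * 0.55 = 0.0
lambda_2 * g_2 = 0.53 * -1.4 = -0.742
Total violation = 0.0 + 0.742 = 0.742


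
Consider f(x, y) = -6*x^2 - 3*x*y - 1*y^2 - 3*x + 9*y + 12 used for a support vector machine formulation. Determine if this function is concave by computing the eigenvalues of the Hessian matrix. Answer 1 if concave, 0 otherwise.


The Hessian of f(x,y) = -6*x^2 - 3*x*y - 1*y^2 - 3*x + 9*y + 12 is:
H = [[-12, -3], [-3, -2]]
Trace = -12 - 2 = -14
Determinant = -12*-2 - (-3)^2 = 15
Discriminant = (-14)^2 - 4*15 = 136.0
Eigenvalues: lambda_1 = -12.831, lambda_2 = -1.169
The function is concave.

1


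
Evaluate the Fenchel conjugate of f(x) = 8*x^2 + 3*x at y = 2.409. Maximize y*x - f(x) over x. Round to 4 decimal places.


f*(y) = sup_x {y*x - a*x^2 - b*x} = sup_x {(y-b)*x - a*x^2}
FOC: (y - b) - 2a*x = 0 => x* = (y - b)/(2a)
x* = (2.409 - 3)/(2*8) = -0.0369
f*(2.409) = (y-b)^2/(4a) = (2.409 - 3)^2/(4*8)
= 0.3493/32 = 0.0109


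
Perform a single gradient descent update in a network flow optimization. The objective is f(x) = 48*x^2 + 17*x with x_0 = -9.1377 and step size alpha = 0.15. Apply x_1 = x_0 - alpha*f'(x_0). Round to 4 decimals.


We compute the gradient at x_0 and apply the update.
f'(x) = 96*x + 17
f'(-9.1377) = 96*-9.1377 + 17 = -860.2192
x_1 = -9.1377 - 0.15*-860.2192 = 119.8952


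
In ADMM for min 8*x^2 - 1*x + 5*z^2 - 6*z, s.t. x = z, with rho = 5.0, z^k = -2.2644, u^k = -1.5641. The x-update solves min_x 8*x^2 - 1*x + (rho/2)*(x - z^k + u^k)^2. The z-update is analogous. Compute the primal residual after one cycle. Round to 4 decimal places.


ADMM iteration with rho = 5.0, z^k = -2.2644, u^k = -1.5641
Step 1: x-update.
Minimize 8*x^2 - 1*x + (5.0/2)*(x + 2.2644 - 1.5641)^2
FOC: (2*8 + 5.0)*x = 1 + 5.0*(-2.2644 + 1.5641)
x^{k+1} = -0.1191
Step 2: z-update.
Minimize 5*z^2 - 6*z + (5.0/2)*(-0.1191 - z - 1.5641)^2
FOC: (2*5 + 5.0)*z = 6 + 5.0*(-0.1191 - 1.5641)
z^{k+1} = -0.1611
Step 3: u-update.
u^{k+1} = -1.5641 - 0.1191 + 0.1611 = -1.5221
Step 4: Primal residual = |-0.1191 + 0.1611| = 0.042


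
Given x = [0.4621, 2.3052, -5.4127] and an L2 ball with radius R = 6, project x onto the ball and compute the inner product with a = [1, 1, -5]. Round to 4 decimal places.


Step 1: Compute ||x|| (intermediates to 6 decimals).
||x|| = sqrt(0.4621^2 + 2.3052^2 + (-5.4127)^2) = 5.901255
Step 2: Project.
Since ||x|| <= R, proj = x (no scaling needed).
proj(x) = [0.4621, 2.3052, -5.4127]
Step 3: Dot product.
a^T * proj(x) = 1*0.4621 + 1*2.3052 - 5*(-5.4127) = 29.8308


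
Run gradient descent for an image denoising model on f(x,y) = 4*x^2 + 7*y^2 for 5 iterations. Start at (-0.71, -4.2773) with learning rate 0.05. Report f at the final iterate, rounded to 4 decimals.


Gradient descent on f(x,y) = 4*x^2 + 7*y^2.
Starting point: (-0.71, -4.2773), alpha = 0.05
Step 1: grad_x = 2*4*-0.71 = -5.68, grad_y = 2*7*-4.2773 = -59.8822
  x_1 = -0.71 - 0.05*-5.68 = -0.426
  y_1 = -4.2773 - 0.05*-59.8822 = -1.2832
Step 2: grad_x = 2*4*-0.426 = -3.408, grad_y = 2*7*-1.2832 = -17.9647
  x_2 = -0.426 - 0.05*-3.408 = -0.2556
  y_2 = -1.2832 - 0.05*-17.9647 = -0.385
Step 3: grad_x = 2*4*-0.2556 = -2.0448, grad_y = 2*7*-0.385 = -5.3894
  x_3 = -0.2556 - 0.05*-2.0448 = -0.1534
  y_3 = -0.385 - 0.05*-5.3894 = -0.1155
Step 4: grad_x = 2*4*-0.1534 = -1.2269, grad_y = 2*7*-0.1155 = -1.6168
  x_4 = -0.1534 - 0.05*-1.2269 = -0.092
  y_4 = -0.1155 - 0.05*-1.6168 = -0.0346
Step 5: grad_x = 2*4*-0.092 = -0.7361, grad_y = 2*7*-0.0346 = -0.485
  x_5 = -0.092 - 0.05*-0.7361 = -0.0552
  y_5 = -0.0346 - 0.05*-0.485 = -0.0104
f(-0.0552, -0.0104) = 4*(-0.0552)^2 + 7*(-0.0104)^2 = 0.0129


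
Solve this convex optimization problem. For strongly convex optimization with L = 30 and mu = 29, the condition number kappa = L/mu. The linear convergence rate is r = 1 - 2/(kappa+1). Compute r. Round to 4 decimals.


Step 1: Compute the condition number.
kappa = L/mu = 30/29 = 1.0345
Step 2: Compute the convergence rate.
r = 1 - 2/(kappa + 1) = 1 - 2*mu/(L + mu) = (L - mu)/(L + mu) = 1/59 = 0.0169


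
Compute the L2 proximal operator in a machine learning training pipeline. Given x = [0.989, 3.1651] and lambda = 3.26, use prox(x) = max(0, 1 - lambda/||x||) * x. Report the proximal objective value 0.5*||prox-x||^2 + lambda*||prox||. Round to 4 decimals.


Step 1: Compute ||x||.
||x|| = 3.316
Step 2: Compute scaling factor.
scale = max(0, 1 - 3.26/3.316) = 0.0169
Step 3: prox(x) = [0.0167, 0.0535]
||prox(x)|| = 0.056
Step 4: Proximal objective.
0.5*||prox-x||^2 = 5.3138
lambda*||prox|| = 0.1826
Total = 5.4964


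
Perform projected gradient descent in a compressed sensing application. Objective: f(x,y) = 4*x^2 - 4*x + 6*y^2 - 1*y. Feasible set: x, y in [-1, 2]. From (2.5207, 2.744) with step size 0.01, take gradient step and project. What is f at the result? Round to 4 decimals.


Step 1: Compute gradient at (2.5207, 2.744).
grad_x = 2*4*2.5207 - 4 = 16.1656
grad_y = 2*6*2.744 - 1 = 31.928
Step 2: Gradient step.
x_raw = 2.5207 - 0.01*16.1656 = 2.359
y_raw = 2.744 - 0.01*31.928 = 2.4247
Step 3: Project onto [-1, 2].
x_proj = clip(2.359) = 2.0
y_proj = clip(2.4247) = 2.0
Step 4: Evaluate f.
f(2.0, 2.0) = 30.0


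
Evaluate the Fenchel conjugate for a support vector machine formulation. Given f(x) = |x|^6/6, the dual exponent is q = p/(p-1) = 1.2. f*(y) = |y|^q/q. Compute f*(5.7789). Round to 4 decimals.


The conjugate exponent q satisfies 1/p + 1/q = 1.
p = 6, so q = 6/(6 - 1) = 1.2
|y|^q = 5.7789^1.2 = 8.2076
f*(5.7789) = 8.2076 / 1.2 = 6.8396


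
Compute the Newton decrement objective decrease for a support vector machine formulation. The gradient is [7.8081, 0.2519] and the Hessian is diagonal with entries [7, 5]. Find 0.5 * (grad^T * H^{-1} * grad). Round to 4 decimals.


Step 1: H is diagonal, so H^(-1) * g = [1.1154, 0.0504].
Step 2: g^T H^(-1) g = sum_i g_i^2 / H_ii
  = (7.8081)^2/7 + (0.2519)^2/5
  = 8.7095 + 0.0127 = 8.7222
Step 3: Objective decrease = 0.5 * g^T H^(-1) g = 4.3611


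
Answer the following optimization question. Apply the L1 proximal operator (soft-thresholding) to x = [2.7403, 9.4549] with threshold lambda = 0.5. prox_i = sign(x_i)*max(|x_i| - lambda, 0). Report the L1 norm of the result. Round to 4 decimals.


Soft-thresholding with lambda = 0.5:
prox(2.7403) = sign(2.7403)*max(|2.7403| - 0.5, 0) = 2.2403
prox(9.4549) = sign(9.4549)*max(|9.4549| - 0.5, 0) = 8.9549
prox(x) = [2.2403, 8.9549]
||prox(x)||_1 = 2.2403 + 8.9549 = 11.1952


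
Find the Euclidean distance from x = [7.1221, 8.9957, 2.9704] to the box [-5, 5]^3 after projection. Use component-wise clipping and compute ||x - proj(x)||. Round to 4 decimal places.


Project each component onto [-5, 5].
clip(7.1221) = 5.0, clip(8.9957) = 5.0, clip(2.9704) = 2.9704
Projection = [5.0, 5.0, 2.9704]
Squared diffs: [4.5033, 15.9656, 0.0]
Distance = sqrt(20.4689) = 4.5243


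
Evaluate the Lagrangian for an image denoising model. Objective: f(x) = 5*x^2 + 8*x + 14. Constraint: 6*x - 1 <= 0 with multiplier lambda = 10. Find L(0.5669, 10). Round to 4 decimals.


Step 1: Evaluate f(x).
f(0.5669) = 5*0.5669^2 + 8*0.5669 + 14 = 20.1421
Step 2: Evaluate g(x).
g(0.5669) = 6*0.5669 - 1 = 2.4014
Step 3: Compute Lagrangian.
L = 20.1421 + 10*2.4014 = 44.1561


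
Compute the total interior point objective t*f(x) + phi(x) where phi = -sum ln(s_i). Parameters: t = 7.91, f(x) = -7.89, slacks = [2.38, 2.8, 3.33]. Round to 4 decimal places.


Step 1: Compute log-barrier.
ln values: [0.8671, 1.0296, 1.203]
phi = -(0.8671 + 1.0296 + 1.203) = -3.0997
Step 2: Compute augmented objective.
t*f(x) = 7.91*-7.89 = -62.4099
Total = -62.4099 - 3.0997 = -65.5096


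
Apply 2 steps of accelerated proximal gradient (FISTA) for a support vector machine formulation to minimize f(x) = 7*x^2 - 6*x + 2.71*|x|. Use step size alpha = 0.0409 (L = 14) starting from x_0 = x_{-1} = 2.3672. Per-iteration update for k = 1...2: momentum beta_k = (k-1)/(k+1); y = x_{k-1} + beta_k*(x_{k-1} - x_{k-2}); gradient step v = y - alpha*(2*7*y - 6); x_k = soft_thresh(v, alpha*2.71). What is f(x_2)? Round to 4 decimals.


FISTA on f(x) = 7*x^2 - 6*x + 2.71*|x|
L = 14, alpha = 0.0409
Iteration 1: beta = 0.0, y = 2.3672 + 0.0*(2.3672 - 2.3672) = 2.3672
  grad(y) = 27.1408, v = y - alpha*grad = 1.2571
  prox(v) = soft_thresh(1.2571, 0.1108) = 1.1463
Iteration 2: beta = 0.3333, y = 1.1463 + 0.3333*(1.1463 - 2.3672) = 0.7393
  grad(y) = 4.3507, v = y - alpha*grad = 0.5614
  prox(v) = soft_thresh(0.5614, 0.1108) = 0.4506
f(x_2) = 7*0.4506^2 - 6*0.4506 + 2.71*|0.4506| = -0.0613


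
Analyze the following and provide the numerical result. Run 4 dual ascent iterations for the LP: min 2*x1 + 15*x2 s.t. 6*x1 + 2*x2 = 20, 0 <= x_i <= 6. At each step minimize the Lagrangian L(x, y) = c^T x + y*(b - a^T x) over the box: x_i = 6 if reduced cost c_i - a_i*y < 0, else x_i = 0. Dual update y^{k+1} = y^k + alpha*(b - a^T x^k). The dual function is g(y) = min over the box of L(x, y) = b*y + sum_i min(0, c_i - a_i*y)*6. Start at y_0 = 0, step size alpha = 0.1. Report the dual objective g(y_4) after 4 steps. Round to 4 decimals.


Dual ascent for LP: min 2*x1 + 15*x2, 6*x1 + 2*x2 = 20, 0 <= x_i <= 6
Step 1: y^k = 0.0, reduced costs: (2.0, 15.0)
  x^k = (0.0, 0.0), subgradient = b - a^T x = 20.0
  y^{k+1} = 0.0 + 0.1*20.0 = 2.0
Step 2: y^k = 2.0, reduced costs: (-10.0, 11.0)
  x^k = (6.0, 0.0), subgradient = b - a^T x = -16.0
  y^{k+1} = 2.0 + 0.1*-16.0 = 0.4
Step 3: y^k = 0.4, reduced costs: (-0.4, 14.2)
  x^k = (6.0, 0.0), subgradient = b - a^T x = -16.0
  y^{k+1} = 0.4 + 0.1*-16.0 = -1.2
Step 4: y^k = -1.2, reduced costs: (9.2, 17.4)
  x^k = (0.0, 0.0), subgradient = b - a^T x = 20.0
  y^{k+1} = -1.2 + 0.1*20.0 = 0.8
Dual objective at y_4 = 0.8: reduced costs (-2.8, 13.4), box minimizer x = (6.0, 0.0)
g(y_4) = b*y + (c1 - a1*y)*x1 + (c2 - a2*y)*x2 = 20*0.8 + (-2.8)*6.0 + 13.4*0.0 = 16.0 - 16.8 + 0.0 = -0.8


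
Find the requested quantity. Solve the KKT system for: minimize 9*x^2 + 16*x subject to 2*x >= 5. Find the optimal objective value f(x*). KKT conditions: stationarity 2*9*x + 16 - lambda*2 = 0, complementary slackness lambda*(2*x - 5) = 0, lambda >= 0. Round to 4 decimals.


Step 1: Try lambda = 0 (constraint inactive).
x_unc = -16/(2*9) = -0.8889
Check: 2*-0.8889 = -1.7778 < 5 -- violated!
Step 2: Constraint must be active: 2*x = 5
x* = 5/2 = 2.5
lambda = (2*9*2.5 + 16)/2 = 30.5
Step 3: Compute optimal value.
f(x*) = 9*2.5^2 + 16*2.5 = 96.25


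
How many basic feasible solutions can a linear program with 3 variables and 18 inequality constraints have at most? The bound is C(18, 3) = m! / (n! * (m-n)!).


Each vertex corresponds to some choice of n active constraints out of m, so the number of vertices is at most C(m, n) = m! / (n!(m-n)!).
m = 18, n = 3
Numerator: 18 * 17 * 16
Denominator: 3! = 6
C(18, 3) = 816


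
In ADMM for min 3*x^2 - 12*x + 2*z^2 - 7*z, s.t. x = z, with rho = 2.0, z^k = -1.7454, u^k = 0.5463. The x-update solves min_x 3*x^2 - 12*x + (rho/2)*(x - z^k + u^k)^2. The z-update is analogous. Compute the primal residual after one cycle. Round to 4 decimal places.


ADMM iteration with rho = 2.0, z^k = -1.7454, u^k = 0.5463
Step 1: x-update.
Minimize 3*x^2 - 12*x + (2.0/2)*(x + 1.7454 + 0.5463)^2
FOC: (2*3 + 2.0)*x = 12 + 2.0*(-1.7454 - 0.5463)
x^{k+1} = 0.9271
Step 2: z-update.
Minimize 2*z^2 - 7*z + (2.0/2)*(0.9271 - z + 0.5463)^2
FOC: (2*2 + 2.0)*z = 7 + 2.0*(0.9271 + 0.5463)
z^{k+1} = 1.6578
Step 3: u-update.
u^{k+1} = 0.5463 + 0.9271 - 1.6578 = -0.1844
Step 4: Primal residual = |0.9271 - 1.6578| = 0.7307


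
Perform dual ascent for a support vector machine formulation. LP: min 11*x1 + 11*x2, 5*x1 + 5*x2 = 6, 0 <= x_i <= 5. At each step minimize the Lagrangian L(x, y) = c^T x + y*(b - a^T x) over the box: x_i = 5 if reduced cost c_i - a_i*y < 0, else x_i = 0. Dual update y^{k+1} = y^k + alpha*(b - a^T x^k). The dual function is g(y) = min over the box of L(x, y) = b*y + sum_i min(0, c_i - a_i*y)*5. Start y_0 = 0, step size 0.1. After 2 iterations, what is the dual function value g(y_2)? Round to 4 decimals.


Dual ascent for LP: min 11*x1 + 11*x2, 5*x1 + 5*x2 = 6, 0 <= x_i <= 5
Step 1: y^k = 0.0, reduced costs: (11.0, 11.0)
  x^k = (0.0, 0.0), subgradient = b - a^T x = 6.0
  y^{k+1} = 0.0 + 0.1*6.0 = 0.6
Step 2: y^k = 0.6, reduced costs: (8.0, 8.0)
  x^k = (0.0, 0.0), subgradient = b - a^T x = 6.0
  y^{k+1} = 0.6 + 0.1*6.0 = 1.2
Dual objective at y_2 = 1.2: reduced costs (5.0, 5.0), box minimizer x = (0.0, 0.0)
g(y_2) = b*y + (c1 - a1*y)*x1 + (c2 - a2*y)*x2 = 6*1.2 + 5.0*0.0 + 5.0*0.0 = 7.2 + 0.0 + 0.0 = 7.2


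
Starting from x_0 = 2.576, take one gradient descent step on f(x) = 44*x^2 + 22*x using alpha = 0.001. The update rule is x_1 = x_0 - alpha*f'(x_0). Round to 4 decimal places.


We compute the gradient at x_0 and apply the update.
f'(x) = 88*x + 22
f'(2.576) = 88*2.576 + 22 = 248.688
x_1 = 2.576 - 0.001*248.688 = 2.3273


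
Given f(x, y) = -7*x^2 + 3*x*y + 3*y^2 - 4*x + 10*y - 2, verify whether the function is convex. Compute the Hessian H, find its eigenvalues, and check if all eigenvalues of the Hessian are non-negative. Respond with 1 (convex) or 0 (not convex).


The Hessian of f(x,y) = -7*x^2 + 3*x*y + 3*y^2 - 4*x + 10*y - 2 is:
H = [[-14, 3], [3, 6]]
Trace = -14 + 6 = -8
Determinant = -14*6 - (3)^2 = -93
Discriminant = (-8)^2 - 4*-93 = 436.0
Eigenvalues: lambda_1 = -14.4403, lambda_2 = 6.4403
The function is not convex.

0


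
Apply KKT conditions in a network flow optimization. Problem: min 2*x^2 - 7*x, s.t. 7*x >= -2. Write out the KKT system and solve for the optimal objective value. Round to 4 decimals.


Step 1: Try lambda = 0 (constraint inactive).
Stationarity: 2*2*x - 7 = 0
x* = 7/(2*2) = 1.75
Check constraint: 7*1.75 = 12.25 >= -2 -- satisfied.
Step 2: Compute optimal value.
f(x*) = 2*1.75^2 - 7*1.75 = -6.125


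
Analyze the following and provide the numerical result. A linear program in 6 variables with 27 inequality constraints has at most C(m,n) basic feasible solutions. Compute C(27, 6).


Each vertex corresponds to some choice of n active constraints out of m, so the number of vertices is at most C(m, n) = m! / (n!(m-n)!).
m = 27, n = 6
Numerator: 27 * 26 * 25 * 24 * 23 * 22
Denominator: 6! = 720
C(27, 6) = 296010


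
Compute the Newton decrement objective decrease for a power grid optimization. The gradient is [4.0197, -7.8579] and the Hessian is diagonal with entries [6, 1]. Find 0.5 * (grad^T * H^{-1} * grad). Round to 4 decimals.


Step 1: H is diagonal, so H^(-1) * g = [0.67, -7.8579].
Step 2: g^T H^(-1) g = sum_i g_i^2 / H_ii
  = (4.0197)^2/6 + (-7.8579)^2/1
  = 2.693 + 61.7466 = 64.4396
Step 3: Objective decrease = 0.5 * g^T H^(-1) g = 32.2198


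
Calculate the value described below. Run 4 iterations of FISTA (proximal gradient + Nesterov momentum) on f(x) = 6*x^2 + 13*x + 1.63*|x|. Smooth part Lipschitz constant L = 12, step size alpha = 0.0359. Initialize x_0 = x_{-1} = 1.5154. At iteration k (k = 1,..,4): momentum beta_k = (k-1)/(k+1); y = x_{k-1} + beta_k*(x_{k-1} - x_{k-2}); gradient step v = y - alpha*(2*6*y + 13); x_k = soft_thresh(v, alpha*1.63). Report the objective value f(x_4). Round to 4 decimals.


FISTA on f(x) = 6*x^2 + 13*x + 1.63*|x|
L = 12, alpha = 0.0359
Iteration 1: beta = 0.0, y = 1.5154 + 0.0*(1.5154 - 1.5154) = 1.5154
  grad(y) = 31.1848, v = y - alpha*grad = 0.3959
  prox(v) = soft_thresh(0.3959, 0.0585) = 0.3373
Iteration 2: beta = 0.3333, y = 0.3373 + 0.3333*(0.3373 - 1.5154) = -0.0553
  grad(y) = 12.336, v = y - alpha*grad = -0.4982
  prox(v) = soft_thresh(-0.4982, 0.0585) = -0.4397
Iteration 3: beta = 0.5, y = -0.4397 + 0.5*(-0.4397 - 0.3373) = -0.8282
  grad(y) = 3.0617, v = y - alpha*grad = -0.9381
  prox(v) = soft_thresh(-0.9381, 0.0585) = -0.8796
Iteration 4: beta = 0.6, y = -0.8796 + 0.6*(-0.8796 + 0.4397) = -1.1435
  grad(y) = -0.7225, v = y - alpha*grad = -1.1176
  prox(v) = soft_thresh(-1.1176, 0.0585) = -1.0591
f(x_4) = 6*(-1.0591)^2 + 13*(-1.0591) + 1.63*|-1.0591| = -5.3118


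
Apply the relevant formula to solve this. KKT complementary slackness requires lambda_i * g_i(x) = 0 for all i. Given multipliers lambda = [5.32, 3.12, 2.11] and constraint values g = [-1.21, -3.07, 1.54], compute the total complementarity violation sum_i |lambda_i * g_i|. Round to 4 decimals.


KKT complementary slackness check:
lambda_1 * g_1 = 5.32 * -1.21 = -6.4372
lambda_2 * g_2 = 3.12 * -3.07 = -9.5784
lambda_3 * g_3 = 2.11 * 1.54 = 3.2494
Total violation = 6.4372 + 9.5784 + 3.2494 = 19.265


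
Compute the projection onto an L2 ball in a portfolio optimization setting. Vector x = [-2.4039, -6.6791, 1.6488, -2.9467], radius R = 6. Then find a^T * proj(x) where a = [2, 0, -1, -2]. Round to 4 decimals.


Step 1: Compute ||x|| (intermediates to 6 decimals).
||x|| = sqrt((-2.4039)^2 + (-6.6791)^2 + 1.6488^2 + (-2.9467)^2) = 7.860706
Step 2: Project.
Since ||x|| > R, scale = R/||x|| = 6/7.860706 = 0.76329, proj(x) = scale * x
proj(x) = [-1.834873, -5.09809, 1.258513, -2.249187]
Step 3: Dot product.
a^T * proj(x) = 2*(-1.834873) + 0*(-5.09809) - 1*1.258513 - 2*(-2.249187) = -0.4299


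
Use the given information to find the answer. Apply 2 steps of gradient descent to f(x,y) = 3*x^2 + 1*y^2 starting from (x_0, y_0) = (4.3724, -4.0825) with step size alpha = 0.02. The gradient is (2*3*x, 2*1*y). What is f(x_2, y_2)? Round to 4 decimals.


Gradient descent on f(x,y) = 3*x^2 + 1*y^2.
Starting point: (4.3724, -4.0825), alpha = 0.02
Step 1: grad_x = 2*3*4.3724 = 26.2344, grad_y = 2*1*-4.0825 = -8.165
  x_1 = 4.3724 - 0.02*26.2344 = 3.8477
  y_1 = -4.0825 - 0.02*-8.165 = -3.9192
Step 2: grad_x = 2*3*3.8477 = 23.0863, grad_y = 2*1*-3.9192 = -7.8384
  x_2 = 3.8477 - 0.02*23.0863 = 3.386
  y_2 = -3.9192 - 0.02*-7.8384 = -3.7624
f(3.386, -3.7624) = 3*3.386^2 + 1*(-3.7624)^2 = 48.5506


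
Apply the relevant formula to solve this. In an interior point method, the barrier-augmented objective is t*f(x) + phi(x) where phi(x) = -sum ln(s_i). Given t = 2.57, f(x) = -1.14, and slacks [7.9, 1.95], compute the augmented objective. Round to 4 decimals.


Step 1: Compute log-barrier.
ln values: [2.0669, 0.6678]
phi = -(2.0669 + 0.6678) = -2.7347
Step 2: Compute augmented objective.
t*f(x) = 2.57*-1.14 = -2.9298
Total = -2.9298 - 2.7347 = -5.6645


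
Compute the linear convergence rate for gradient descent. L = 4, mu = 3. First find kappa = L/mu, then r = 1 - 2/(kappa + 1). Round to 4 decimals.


Step 1: Compute the condition number.
kappa = L/mu = 4/3 = 1.3333
Step 2: Compute the convergence rate.
r = 1 - 2/(kappa + 1) = 1 - 2*mu/(L + mu) = (L - mu)/(L + mu) = 1/7 = 0.1429


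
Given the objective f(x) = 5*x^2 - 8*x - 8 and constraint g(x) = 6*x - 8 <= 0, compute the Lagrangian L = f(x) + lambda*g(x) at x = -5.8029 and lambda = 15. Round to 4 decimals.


Step 1: Evaluate f(x).
f(-5.8029) = 5*(-5.8029)^2 - 8*(-5.8029) - 8 = 206.7914
Step 2: Evaluate g(x).
g(-5.8029) = 6*-5.8029 - 8 = -42.8174
Step 3: Compute Lagrangian.
L = 206.7914 + 15*-42.8174 = -435.4696


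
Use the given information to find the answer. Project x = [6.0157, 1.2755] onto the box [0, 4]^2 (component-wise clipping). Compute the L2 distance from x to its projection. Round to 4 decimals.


Project each component onto [0, 4].
clip(6.0157) = 4.0, clip(1.2755) = 1.2755
Projection = [4.0, 1.2755]
Squared diffs: [4.063, 0.0]
Distance = sqrt(4.063) = 2.0157


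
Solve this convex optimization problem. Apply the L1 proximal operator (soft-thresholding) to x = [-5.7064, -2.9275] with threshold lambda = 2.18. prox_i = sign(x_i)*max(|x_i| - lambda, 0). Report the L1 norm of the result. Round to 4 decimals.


Soft-thresholding with lambda = 2.18:
prox(-5.7064) = sign(-5.7064)*max(|-5.7064| - 2.18, 0) = -3.5264
prox(-2.9275) = sign(-2.9275)*max(|-2.9275| - 2.18, 0) = -0.7475
prox(x) = [-3.5264, -0.7475]
||prox(x)||_1 = 3.5264 + 0.7475 = 4.2739


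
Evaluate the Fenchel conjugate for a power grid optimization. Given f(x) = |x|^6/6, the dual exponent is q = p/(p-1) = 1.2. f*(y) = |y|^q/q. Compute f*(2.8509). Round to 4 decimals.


The conjugate exponent q satisfies 1/p + 1/q = 1.
p = 6, so q = 6/(6 - 1) = 1.2
|y|^q = 2.8509^1.2 = 3.5154
f*(2.8509) = 3.5154 / 1.2 = 2.9295


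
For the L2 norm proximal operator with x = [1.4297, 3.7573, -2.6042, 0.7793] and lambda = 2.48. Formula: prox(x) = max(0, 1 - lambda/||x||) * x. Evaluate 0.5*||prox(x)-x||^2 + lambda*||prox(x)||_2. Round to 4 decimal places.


Step 1: Compute ||x||.
||x|| = 4.8529
Step 2: Compute scaling factor.
scale = max(0, 1 - 2.48/4.8529) = 0.489
Step 3: prox(x) = [0.6991, 1.8372, -1.2734, 0.381]
||prox(x)|| = 2.3729
Step 4: Proximal objective.
0.5*||prox-x||^2 = 3.0752
lambda*||prox|| = 5.8848
Total = 8.96


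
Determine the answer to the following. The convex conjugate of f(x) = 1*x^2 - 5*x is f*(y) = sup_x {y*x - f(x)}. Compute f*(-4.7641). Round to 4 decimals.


f*(y) = sup_x {y*x - a*x^2 - b*x} = sup_x {(y-b)*x - a*x^2}
FOC: (y - b) - 2a*x = 0 => x* = (y - b)/(2a)
x* = (-4.7641 + 5)/(2*1) = 0.118
f*(-4.7641) = (y-b)^2/(4a) = (-4.7641 + 5)^2/(4*1)
= 0.0556/4 = 0.0139


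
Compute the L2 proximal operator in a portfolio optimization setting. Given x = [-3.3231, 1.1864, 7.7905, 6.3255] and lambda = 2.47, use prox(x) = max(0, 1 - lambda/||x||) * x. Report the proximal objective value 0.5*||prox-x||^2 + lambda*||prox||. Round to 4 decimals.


Step 1: Compute ||x||.
||x|| = 10.6374
Step 2: Compute scaling factor.
scale = max(0, 1 - 2.47/10.6374) = 0.7678
Step 3: prox(x) = [-2.5515, 0.9109, 5.9815, 4.8567]
||prox(x)|| = 8.1674
Step 4: Proximal objective.
0.5*||prox-x||^2 = 3.0505
lambda*||prox|| = 20.1735
Total = 23.2239


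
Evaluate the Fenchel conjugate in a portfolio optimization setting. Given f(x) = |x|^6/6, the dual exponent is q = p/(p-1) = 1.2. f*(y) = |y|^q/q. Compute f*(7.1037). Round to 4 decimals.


The conjugate exponent q satisfies 1/p + 1/q = 1.
p = 6, so q = 6/(6 - 1) = 1.2
|y|^q = 7.1037^1.2 = 10.5143
f*(7.1037) = 10.5143 / 1.2 = 8.7619


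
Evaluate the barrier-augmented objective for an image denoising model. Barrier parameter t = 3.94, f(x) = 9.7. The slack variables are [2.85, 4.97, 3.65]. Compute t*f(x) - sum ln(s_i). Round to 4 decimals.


Step 1: Compute log-barrier.
ln values: [1.0473, 1.6034, 1.2947]
phi = -(1.0473 + 1.6034 + 1.2947) = -3.9455
Step 2: Compute augmented objective.
t*f(x) = 3.94*9.7 = 38.218
Total = 38.218 - 3.9455 = 34.2725


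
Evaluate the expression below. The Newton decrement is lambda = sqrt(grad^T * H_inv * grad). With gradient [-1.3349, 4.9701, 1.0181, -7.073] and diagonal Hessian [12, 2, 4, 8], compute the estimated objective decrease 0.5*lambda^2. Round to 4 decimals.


Step 1: H is diagonal, so H^(-1) * g = [-0.1112, 2.4851, 0.2545, -0.8841].
Step 2: g^T H^(-1) g = sum_i g_i^2 / H_ii
  = (-1.3349)^2/12 + (4.9701)^2/2 + (1.0181)^2/4 + (-7.073)^2/8
  = 0.1485 + 12.3509 + 0.2591 + 6.2534 = 19.012
Step 3: Objective decrease = 0.5 * g^T H^(-1) g = 9.506


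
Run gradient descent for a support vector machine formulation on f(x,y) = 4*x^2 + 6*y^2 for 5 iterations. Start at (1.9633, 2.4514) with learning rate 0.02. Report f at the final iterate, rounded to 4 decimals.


Gradient descent on f(x,y) = 4*x^2 + 6*y^2.
Starting point: (1.9633, 2.4514), alpha = 0.02
Step 1: grad_x = 2*4*1.9633 = 15.7064, grad_y = 2*6*2.4514 = 29.4168
  x_1 = 1.9633 - 0.02*15.7064 = 1.6492
  y_1 = 2.4514 - 0.02*29.4168 = 1.8631
Step 2: grad_x = 2*4*1.6492 = 13.1934, grad_y = 2*6*1.8631 = 22.3568
  x_2 = 1.6492 - 0.02*13.1934 = 1.3853
  y_2 = 1.8631 - 0.02*22.3568 = 1.4159
Step 3: grad_x = 2*4*1.3853 = 11.0824, grad_y = 2*6*1.4159 = 16.9911
  x_3 = 1.3853 - 0.02*11.0824 = 1.1637
  y_3 = 1.4159 - 0.02*16.9911 = 1.0761
Step 4: grad_x = 2*4*1.1637 = 9.3092, grad_y = 2*6*1.0761 = 12.9133
  x_4 = 1.1637 - 0.02*9.3092 = 0.9775
  y_4 = 1.0761 - 0.02*12.9133 = 0.8178
Step 5: grad_x = 2*4*0.9775 = 7.8198, grad_y = 2*6*0.8178 = 9.8141
  x_5 = 0.9775 - 0.02*7.8198 = 0.8211
  y_5 = 0.8178 - 0.02*9.8141 = 0.6216
f(0.8211, 0.6216) = 4*0.8211^2 + 6*0.6216^2 = 5.0147


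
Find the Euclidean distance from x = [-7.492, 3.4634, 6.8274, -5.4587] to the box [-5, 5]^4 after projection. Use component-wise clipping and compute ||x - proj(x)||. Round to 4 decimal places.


Project each component onto [-5, 5].
clip(-7.492) = -5.0, clip(3.4634) = 3.4634, clip(6.8274) = 5.0, clip(-5.4587) = -5.0
Projection = [-5.0, 3.4634, 5.0, -5.0]
Squared diffs: [6.2101, 0.0, 3.3394, 0.2104]
Distance = sqrt(9.7599) = 3.1241


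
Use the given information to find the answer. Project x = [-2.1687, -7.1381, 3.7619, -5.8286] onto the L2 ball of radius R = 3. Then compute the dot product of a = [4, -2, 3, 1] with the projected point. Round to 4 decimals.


Step 1: Compute ||x|| (intermediates to 6 decimals).
||x|| = sqrt((-2.1687)^2 + (-7.1381)^2 + 3.7619^2 + (-5.8286)^2) = 10.187257
Step 2: Project.
Since ||x|| > R, scale = R/||x|| = 3/10.187257 = 0.294486, proj(x) = scale * x
proj(x) = [-0.638652, -2.102071, 1.107827, -1.716441]
Step 3: Dot product.
a^T * proj(x) = 4*(-0.638652) - 2*(-2.102071) + 3*1.107827 + 1*(-1.716441) = 3.2566


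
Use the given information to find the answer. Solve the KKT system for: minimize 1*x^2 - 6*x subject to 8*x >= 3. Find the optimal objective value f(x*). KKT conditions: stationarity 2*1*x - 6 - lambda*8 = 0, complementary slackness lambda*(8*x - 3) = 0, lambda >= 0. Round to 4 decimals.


Step 1: Try lambda = 0 (constraint inactive).
Stationarity: 2*1*x - 6 = 0
x* = 6/(2*1) = 3.0
Check constraint: 8*3.0 = 24.0 >= 3 -- satisfied.
Step 2: Compute optimal value.
f(x*) = 1*3.0^2 - 6*3.0 = -9.0


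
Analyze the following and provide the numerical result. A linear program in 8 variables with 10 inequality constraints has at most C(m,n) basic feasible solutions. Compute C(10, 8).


Each vertex corresponds to some choice of n active constraints out of m, so the number of vertices is at most C(m, n) = m! / (n!(m-n)!).
m = 10, n = 8
Numerator: 10 * 9 * 8 * 7 * 6 * 5 * 4 * 3
Denominator: 8! = 40320
C(10, 8) = 45


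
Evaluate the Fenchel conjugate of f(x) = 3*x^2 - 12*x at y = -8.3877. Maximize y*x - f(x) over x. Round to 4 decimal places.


f*(y) = sup_x {y*x - a*x^2 - b*x} = sup_x {(y-b)*x - a*x^2}
FOC: (y - b) - 2a*x = 0 => x* = (y - b)/(2a)
x* = (-8.3877 + 12)/(2*3) = 0.6021
f*(-8.3877) = (y-b)^2/(4a) = (-8.3877 + 12)^2/(4*3)
= 13.0487/12 = 1.0874


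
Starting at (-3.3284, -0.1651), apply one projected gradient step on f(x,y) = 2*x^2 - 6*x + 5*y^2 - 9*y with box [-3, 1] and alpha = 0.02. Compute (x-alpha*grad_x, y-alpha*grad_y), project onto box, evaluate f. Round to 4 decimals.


Step 1: Compute gradient at (-3.3284, -0.1651).
grad_x = 2*2*-3.3284 - 6 = -19.3136
grad_y = 2*5*-0.1651 - 9 = -10.651
Step 2: Gradient step.
x_raw = -3.3284 - 0.02*-19.3136 = -2.9421
y_raw = -0.1651 - 0.02*-10.651 = 0.0479
Step 3: Project onto [-3, 1].
x_proj = clip(-2.9421) = -2.9421
y_proj = clip(0.0479) = 0.0479
Step 4: Evaluate f.
f(-2.9421, 0.0479) = 34.5452


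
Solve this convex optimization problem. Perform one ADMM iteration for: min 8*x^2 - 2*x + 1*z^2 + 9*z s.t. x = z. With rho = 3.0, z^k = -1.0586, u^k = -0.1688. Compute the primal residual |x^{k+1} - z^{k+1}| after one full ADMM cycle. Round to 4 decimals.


ADMM iteration with rho = 3.0, z^k = -1.0586, u^k = -0.1688
Step 1: x-update.
Minimize 8*x^2 - 2*x + (3.0/2)*(x + 1.0586 - 0.1688)^2
FOC: (2*8 + 3.0)*x = 2 + 3.0*(-1.0586 + 0.1688)
x^{k+1} = -0.0352
Step 2: z-update.
Minimize 1*z^2 + 9*z + (3.0/2)*(-0.0352 - z - 0.1688)^2
FOC: (2*1 + 3.0)*z = -9 + 3.0*(-0.0352 - 0.1688)
z^{k+1} = -1.9224
Step 3: u-update.
u^{k+1} = -0.1688 - 0.0352 + 1.9224 = 1.7184
Step 4: Primal residual = |-0.0352 + 1.9224| = 1.8872


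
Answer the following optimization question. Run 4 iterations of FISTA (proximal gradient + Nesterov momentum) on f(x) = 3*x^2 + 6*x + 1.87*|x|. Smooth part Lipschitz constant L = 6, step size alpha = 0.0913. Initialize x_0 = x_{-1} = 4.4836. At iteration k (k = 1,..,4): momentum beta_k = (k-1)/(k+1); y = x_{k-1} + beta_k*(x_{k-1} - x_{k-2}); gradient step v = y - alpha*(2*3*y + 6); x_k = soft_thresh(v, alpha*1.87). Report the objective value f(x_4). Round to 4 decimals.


FISTA on f(x) = 3*x^2 + 6*x + 1.87*|x|
L = 6, alpha = 0.0913
Iteration 1: beta = 0.0, y = 4.4836 + 0.0*(4.4836 - 4.4836) = 4.4836
  grad(y) = 32.9016, v = y - alpha*grad = 1.4797
  prox(v) = soft_thresh(1.4797, 0.1707) = 1.309
Iteration 2: beta = 0.3333, y = 1.309 + 0.3333*(1.309 - 4.4836) = 0.2507
  grad(y) = 7.5044, v = y - alpha*grad = -0.4344
  prox(v) = soft_thresh(-0.4344, 0.1707) = -0.2637
Iteration 3: beta = 0.5, y = -0.2637 + 0.5*(-0.2637 - 1.309) = -1.05
  grad(y) = -0.3, v = y - alpha*grad = -1.0226
  prox(v) = soft_thresh(-1.0226, 0.1707) = -0.8519
Iteration 4: beta = 0.6, y = -0.8519 + 0.6*(-0.8519 + 0.2637) = -1.2048
  grad(y) = -1.2288, v = y - alpha*grad = -1.0926
  prox(v) = soft_thresh(-1.0926, 0.1707) = -0.9219
f(x_4) = 3*(-0.9219)^2 + 6*(-0.9219) + 1.87*|-0.9219| = -1.2578


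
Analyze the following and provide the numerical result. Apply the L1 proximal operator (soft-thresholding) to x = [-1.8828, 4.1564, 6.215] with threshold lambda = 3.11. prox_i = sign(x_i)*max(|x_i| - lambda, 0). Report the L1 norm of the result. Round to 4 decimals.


Soft-thresholding with lambda = 3.11:
prox(-1.8828) = sign(-1.8828)*max(|-1.8828| - 3.11, 0) = 0.0
prox(4.1564) = sign(4.1564)*max(|4.1564| - 3.11, 0) = 1.0464
prox(6.215) = sign(6.215)*max(|6.215| - 3.11, 0) = 3.105
prox(x) = [0.0, 1.0464, 3.105]
||prox(x)||_1 = 0.0 + 1.0464 + 3.105 = 4.1514


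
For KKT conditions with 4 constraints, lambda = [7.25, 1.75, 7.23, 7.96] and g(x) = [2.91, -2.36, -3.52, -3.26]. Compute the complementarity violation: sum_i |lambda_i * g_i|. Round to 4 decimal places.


KKT complementary slackness check:
lambda_1 * g_1 = 7.25 * 2.91 = 21.0975
lambda_2 * g_2 = 1.75 * -2.36 = -4.13
lambda_3 * g_3 = 7.23 * -3.52 = -25.4496
lambda_4 * g_4 = 7.96 * -3.26 = -25.9496
Total violation = 21.0975 + 4.13 + 25.4496 + 25.9496 = 76.6267


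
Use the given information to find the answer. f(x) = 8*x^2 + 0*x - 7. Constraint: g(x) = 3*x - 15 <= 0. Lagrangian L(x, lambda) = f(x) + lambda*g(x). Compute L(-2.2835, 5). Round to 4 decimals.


Step 1: Evaluate f(x).
f(-2.2835) = 8*(-2.2835)^2 + 0*(-2.2835) - 7 = 34.715
Step 2: Evaluate g(x).
g(-2.2835) = 3*-2.2835 - 15 = -21.8505
Step 3: Compute Lagrangian.
L = 34.715 + 5*-21.8505 = -74.5375


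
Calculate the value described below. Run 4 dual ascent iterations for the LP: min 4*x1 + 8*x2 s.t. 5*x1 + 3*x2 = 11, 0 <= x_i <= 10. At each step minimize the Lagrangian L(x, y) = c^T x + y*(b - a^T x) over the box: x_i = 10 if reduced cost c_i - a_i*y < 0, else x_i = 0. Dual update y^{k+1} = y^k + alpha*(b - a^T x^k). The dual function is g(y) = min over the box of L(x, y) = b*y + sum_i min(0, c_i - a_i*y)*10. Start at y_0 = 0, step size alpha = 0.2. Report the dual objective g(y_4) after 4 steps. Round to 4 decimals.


Dual ascent for LP: min 4*x1 + 8*x2, 5*x1 + 3*x2 = 11, 0 <= x_i <= 10
Step 1: y^k = 0.0, reduced costs: (4.0, 8.0)
  x^k = (0.0, 0.0), subgradient = b - a^T x = 11.0
  y^{k+1} = 0.0 + 0.2*11.0 = 2.2
Step 2: y^k = 2.2, reduced costs: (-7.0, 1.4)
  x^k = (10.0, 0.0), subgradient = b - a^T x = -39.0
  y^{k+1} = 2.2 + 0.2*-39.0 = -5.6
Step 3: y^k = -5.6, reduced costs: (32.0, 24.8)
  x^k = (0.0, 0.0), subgradient = b - a^T x = 11.0
  y^{k+1} = -5.6 + 0.2*11.0 = -3.4
Step 4: y^k = -3.4, reduced costs: (21.0, 18.2)
  x^k = (0.0, 0.0), subgradient = b - a^T x = 11.0
  y^{k+1} = -3.4 + 0.2*11.0 = -1.2
Dual objective at y_4 = -1.2: reduced costs (10.0, 11.6), box minimizer x = (0.0, 0.0)
g(y_4) = b*y + (c1 - a1*y)*x1 + (c2 - a2*y)*x2 = 11*(-1.2) + 10.0*0.0 + 11.6*0.0 = -13.2 + 0.0 + 0.0 = -13.2


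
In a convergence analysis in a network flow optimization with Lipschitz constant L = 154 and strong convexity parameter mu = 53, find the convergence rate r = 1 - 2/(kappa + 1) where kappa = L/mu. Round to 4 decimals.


Step 1: Compute the condition number.
kappa = L/mu = 154/53 = 2.9057
Step 2: Compute the convergence rate.
r = 1 - 2/(kappa + 1) = 1 - 2*mu/(L + mu) = (L - mu)/(L + mu) = 101/207 = 0.4879


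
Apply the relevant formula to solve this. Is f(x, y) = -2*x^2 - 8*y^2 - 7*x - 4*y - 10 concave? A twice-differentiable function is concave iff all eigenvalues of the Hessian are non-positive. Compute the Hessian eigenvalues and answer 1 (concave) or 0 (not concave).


The Hessian of f(x,y) = -2*x^2 - 8*y^2 - 7*x - 4*y - 10 is:
H = [[-4, 0], [0, -16]]
Trace = -4 - 16 = -20
Determinant = -4*-16 - (0)^2 = 64
Discriminant = (-20)^2 - 4*64 = 144.0
Eigenvalues: lambda_1 = -16.0, lambda_2 = -4.0
The function is concave.

1


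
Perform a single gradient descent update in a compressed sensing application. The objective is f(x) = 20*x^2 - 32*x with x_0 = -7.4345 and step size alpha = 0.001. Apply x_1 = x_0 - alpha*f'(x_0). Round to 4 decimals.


We compute the gradient at x_0 and apply the update.
f'(x) = 40*x - 32
f'(-7.4345) = 40*-7.4345 - 32 = -329.38
x_1 = -7.4345 - 0.001*-329.38 = -7.1051


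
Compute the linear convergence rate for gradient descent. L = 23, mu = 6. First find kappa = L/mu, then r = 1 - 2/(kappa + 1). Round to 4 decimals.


Step 1: Compute the condition number.
kappa = L/mu = 23/6 = 3.8333
Step 2: Compute the convergence rate.
r = 1 - 2/(kappa + 1) = 1 - 2*mu/(L + mu) = (L - mu)/(L + mu) = 17/29 = 0.5862


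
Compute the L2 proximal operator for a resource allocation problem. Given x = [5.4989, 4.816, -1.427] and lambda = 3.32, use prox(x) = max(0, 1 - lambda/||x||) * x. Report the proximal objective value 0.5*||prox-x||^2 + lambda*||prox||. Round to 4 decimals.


Step 1: Compute ||x||.
||x|| = 7.4477
Step 2: Compute scaling factor.
scale = max(0, 1 - 3.32/7.4477) = 0.5542
Step 3: prox(x) = [3.0476, 2.6691, -0.7909]
||prox(x)|| = 4.1277
Step 4: Proximal objective.
0.5*||prox-x||^2 = 5.5112
lambda*||prox|| = 13.704
Total = 19.2151


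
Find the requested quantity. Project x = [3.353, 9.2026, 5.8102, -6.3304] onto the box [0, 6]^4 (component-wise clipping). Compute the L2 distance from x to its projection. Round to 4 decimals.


Project each component onto [0, 6].
clip(3.353) = 3.353, clip(9.2026) = 6.0, clip(5.8102) = 5.8102, clip(-6.3304) = 0.0
Projection = [3.353, 6.0, 5.8102, 0.0]
Squared diffs: [0.0, 10.2566, 0.0, 40.074]
Distance = sqrt(50.3306) = 7.0944


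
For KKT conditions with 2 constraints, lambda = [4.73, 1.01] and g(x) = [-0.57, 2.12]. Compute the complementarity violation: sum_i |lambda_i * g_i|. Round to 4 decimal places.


KKT complementary slackness check:
lambda_1 * g_1 = 4.73 * -0.57 = -2.6961
lambda_2 * g_2 = 1.01 * 2.12 = 2.1412
Total violation = 2.6961 + 2.1412 = 4.8373
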